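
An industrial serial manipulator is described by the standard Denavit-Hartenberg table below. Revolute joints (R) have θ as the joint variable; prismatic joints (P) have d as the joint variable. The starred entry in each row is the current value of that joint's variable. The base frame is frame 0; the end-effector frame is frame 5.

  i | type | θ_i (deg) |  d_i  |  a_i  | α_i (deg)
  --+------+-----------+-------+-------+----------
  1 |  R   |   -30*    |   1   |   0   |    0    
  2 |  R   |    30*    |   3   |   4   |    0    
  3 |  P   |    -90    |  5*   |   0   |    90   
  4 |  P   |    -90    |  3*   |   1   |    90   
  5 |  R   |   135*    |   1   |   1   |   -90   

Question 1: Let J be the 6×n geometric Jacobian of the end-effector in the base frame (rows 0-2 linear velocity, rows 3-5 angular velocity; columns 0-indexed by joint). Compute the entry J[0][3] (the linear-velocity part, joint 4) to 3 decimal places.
prismatic axis z_3 = (-1.0000,-0.0000,0.0000)
J_v[:, 3] = z_3; J_ω[:, 3] = (0,0,0)
entry J[0][3] = -1.0000

-1.000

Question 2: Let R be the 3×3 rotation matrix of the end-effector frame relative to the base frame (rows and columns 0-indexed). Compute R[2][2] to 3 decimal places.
0.707

End-effector z-axis (col 2 of R) = (0.7071,0.0000,0.7071)
R[2][2] = 0.7071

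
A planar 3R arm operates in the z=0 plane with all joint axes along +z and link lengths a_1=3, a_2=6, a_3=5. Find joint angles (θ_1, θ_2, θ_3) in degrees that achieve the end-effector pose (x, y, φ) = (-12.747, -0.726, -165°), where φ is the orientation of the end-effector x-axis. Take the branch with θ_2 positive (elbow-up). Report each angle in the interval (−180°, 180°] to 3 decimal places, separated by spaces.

wrist centre = target − a_3·(cos φ, sin φ) = (-7.9174, 0.5681)
cos θ_2 = (63.0075−3²−6²)/(2·3·6) = 0.5002; θ_2 = 59.9862° (elbow-up)
β = atan2(0.5681,-7.9174) = 175.8959°; ψ = atan2(5.1954,6.0012) = 40.8836°
θ_1 = β − ψ = 135.0123°
θ_3 = φ − θ_1 − θ_2 = 0.0014° (wrapped to (-180°,180°])

135.012 59.986 0.001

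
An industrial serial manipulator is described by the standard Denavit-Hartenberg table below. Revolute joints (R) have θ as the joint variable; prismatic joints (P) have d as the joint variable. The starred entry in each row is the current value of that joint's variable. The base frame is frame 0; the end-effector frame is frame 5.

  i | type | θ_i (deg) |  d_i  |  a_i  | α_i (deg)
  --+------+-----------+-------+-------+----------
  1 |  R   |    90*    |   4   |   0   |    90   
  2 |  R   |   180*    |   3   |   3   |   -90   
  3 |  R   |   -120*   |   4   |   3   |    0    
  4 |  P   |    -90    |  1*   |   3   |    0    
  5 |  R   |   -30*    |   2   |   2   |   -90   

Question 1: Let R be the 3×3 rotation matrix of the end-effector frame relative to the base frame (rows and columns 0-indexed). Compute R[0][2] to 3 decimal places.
End-effector z-axis (col 2 of R) = (0.5000,0.8660,-0.0000)
R[0][2] = 0.5000

0.500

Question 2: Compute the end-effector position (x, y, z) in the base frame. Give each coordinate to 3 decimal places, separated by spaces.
2.366 2.098 -3.000

after link 1: o_1 = (0.0000, 0.0000, 4.0000)
after link 2: o_2 = (3.0000, -3.0000, 4.0000)
after link 3: o_3 = (5.5981, -1.5000, 0.0000)
after link 4: o_4 = (4.0981, 1.0981, -1.0000)
after link 5: o_5 = (2.3660, 2.0981, -3.0000)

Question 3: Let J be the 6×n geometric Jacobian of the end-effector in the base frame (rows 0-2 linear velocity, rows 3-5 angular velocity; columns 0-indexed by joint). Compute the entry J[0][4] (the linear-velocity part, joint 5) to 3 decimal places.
axis z_4 = (0.0000,-0.0000,-1.0000); lever o_n−o_4 = (-1.7321,1.0000,-2.0000)
cross product → J_v[:, 4] = (1.0000,1.7321,-0.0000)
J_ω[:, 4] = z_4
entry J[0][4] = 1.0000

1.000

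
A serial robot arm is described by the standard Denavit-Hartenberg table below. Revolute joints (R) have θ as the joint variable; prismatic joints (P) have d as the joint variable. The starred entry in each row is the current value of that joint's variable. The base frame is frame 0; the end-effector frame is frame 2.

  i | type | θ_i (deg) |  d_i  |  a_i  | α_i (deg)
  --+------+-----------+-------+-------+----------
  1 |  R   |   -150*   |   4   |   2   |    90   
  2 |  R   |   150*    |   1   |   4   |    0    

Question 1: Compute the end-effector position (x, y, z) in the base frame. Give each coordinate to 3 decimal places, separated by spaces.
0.768 1.598 6.000

after link 1: o_1 = (-1.7321, -1.0000, 4.0000)
after link 2: o_2 = (0.7679, 1.5981, 6.0000)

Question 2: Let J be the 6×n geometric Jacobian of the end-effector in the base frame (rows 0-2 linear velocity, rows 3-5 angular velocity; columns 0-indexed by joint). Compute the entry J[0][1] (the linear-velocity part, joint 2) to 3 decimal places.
axis z_1 = (-0.5000,0.8660,0.0000); lever o_n−o_1 = (2.5000,2.5981,2.0000)
cross product → J_v[:, 1] = (1.7321,1.0000,-3.4641)
J_ω[:, 1] = z_1
entry J[0][1] = 1.7321

1.732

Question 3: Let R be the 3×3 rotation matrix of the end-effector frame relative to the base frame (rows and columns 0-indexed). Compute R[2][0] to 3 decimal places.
0.500

End-effector x-axis (col 0 of R) = (0.7500,0.4330,0.5000)
R[2][0] = 0.5000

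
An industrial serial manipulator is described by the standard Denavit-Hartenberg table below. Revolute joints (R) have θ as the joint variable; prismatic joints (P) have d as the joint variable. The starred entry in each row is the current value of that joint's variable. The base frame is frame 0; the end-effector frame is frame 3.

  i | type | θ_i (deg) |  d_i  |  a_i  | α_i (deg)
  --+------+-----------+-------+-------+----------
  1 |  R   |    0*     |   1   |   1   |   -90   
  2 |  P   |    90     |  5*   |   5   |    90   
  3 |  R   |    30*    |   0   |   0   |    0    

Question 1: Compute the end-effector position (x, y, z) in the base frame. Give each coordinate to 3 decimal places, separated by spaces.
after link 1: o_1 = (1.0000, 0.0000, 1.0000)
after link 2: o_2 = (1.0000, 5.0000, -4.0000)
after link 3: o_3 = (1.0000, 5.0000, -4.0000)

1.000 5.000 -4.000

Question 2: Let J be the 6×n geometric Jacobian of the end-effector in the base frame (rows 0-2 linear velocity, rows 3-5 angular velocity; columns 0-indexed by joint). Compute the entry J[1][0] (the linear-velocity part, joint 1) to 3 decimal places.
1.000

axis z_0 = ẑ; lever o_n−o_0 = (1.0000,5.0000,-4.0000)
cross product → J_v[:, 0] = (-5.0000,1.0000,0.0000)
J_ω[:, 0] = z_0
entry J[1][0] = 1.0000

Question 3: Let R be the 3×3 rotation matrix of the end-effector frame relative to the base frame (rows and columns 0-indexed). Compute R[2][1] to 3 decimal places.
0.500

End-effector y-axis (col 1 of R) = (-0.0000,0.8660,0.5000)
R[2][1] = 0.5000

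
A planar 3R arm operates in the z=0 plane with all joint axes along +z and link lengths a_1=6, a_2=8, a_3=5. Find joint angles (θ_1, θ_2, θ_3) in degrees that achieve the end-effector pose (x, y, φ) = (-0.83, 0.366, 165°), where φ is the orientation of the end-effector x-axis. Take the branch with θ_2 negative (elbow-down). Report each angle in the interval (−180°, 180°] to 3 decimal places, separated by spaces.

wrist centre = target − a_3·(cos φ, sin φ) = (3.9996, -0.9281)
cos θ_2 = (16.8584−6²−8²)/(2·6·8) = -0.8661; θ_2 = -150.0038° (elbow-down)
β = atan2(-0.9281,3.9996) = -13.0640°; ψ = atan2(-3.9995,-0.9285) = -103.0693°
θ_1 = β − ψ = 90.0053°
θ_3 = φ − θ_1 − θ_2 = -135.0015° (wrapped to (-180°,180°])

90.005 -150.004 -135.002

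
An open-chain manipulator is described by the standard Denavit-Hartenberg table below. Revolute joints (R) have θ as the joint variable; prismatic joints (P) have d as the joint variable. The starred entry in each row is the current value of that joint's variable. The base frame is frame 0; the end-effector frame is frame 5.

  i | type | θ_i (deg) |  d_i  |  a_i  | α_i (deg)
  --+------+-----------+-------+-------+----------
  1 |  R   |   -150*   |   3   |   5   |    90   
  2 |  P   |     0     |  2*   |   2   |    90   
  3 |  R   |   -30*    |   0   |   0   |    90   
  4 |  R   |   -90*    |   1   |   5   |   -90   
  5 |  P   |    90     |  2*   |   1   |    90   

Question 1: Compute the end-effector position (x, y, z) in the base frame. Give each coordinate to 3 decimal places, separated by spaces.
after link 1: o_1 = (-4.3301, -2.5000, 3.0000)
after link 2: o_2 = (-7.0622, -1.7679, 3.0000)
after link 3: o_3 = (-7.0622, -1.7679, 3.0000)
after link 4: o_4 = (-6.1962, -2.2679, 8.0000)
after link 5: o_5 = (-8.0622, -3.5000, 8.0000)

-8.062 -3.500 8.000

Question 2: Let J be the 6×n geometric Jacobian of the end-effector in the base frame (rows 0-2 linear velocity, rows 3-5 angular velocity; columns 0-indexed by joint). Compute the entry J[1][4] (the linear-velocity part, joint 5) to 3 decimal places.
prismatic axis z_4 = (-0.5000,-0.8660,-0.0000)
J_v[:, 4] = z_4; J_ω[:, 4] = (0,0,0)
entry J[1][4] = -0.8660

-0.866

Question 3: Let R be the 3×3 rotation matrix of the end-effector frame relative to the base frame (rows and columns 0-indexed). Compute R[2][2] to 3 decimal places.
End-effector z-axis (col 2 of R) = (0.0000,-0.0000,1.0000)
R[2][2] = 1.0000

1.000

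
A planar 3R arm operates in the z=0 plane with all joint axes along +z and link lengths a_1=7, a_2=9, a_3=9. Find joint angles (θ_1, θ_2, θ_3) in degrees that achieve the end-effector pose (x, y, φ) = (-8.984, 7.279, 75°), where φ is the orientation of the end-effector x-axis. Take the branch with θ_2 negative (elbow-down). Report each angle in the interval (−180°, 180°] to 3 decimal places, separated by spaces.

wrist centre = target − a_3·(cos φ, sin φ) = (-11.3134, -1.4143)
cos θ_2 = (129.9927−7²−9²)/(2·7·9) = -0.0001; θ_2 = -90.0033° (elbow-down)
β = atan2(-1.4143,-11.3134) = -172.8742°; ψ = atan2(-9.0000,6.9995) = -52.1271°
θ_1 = β − ψ = -120.7471°
θ_3 = φ − θ_1 − θ_2 = -74.2496° (wrapped to (-180°,180°])

-120.747 -90.003 -74.250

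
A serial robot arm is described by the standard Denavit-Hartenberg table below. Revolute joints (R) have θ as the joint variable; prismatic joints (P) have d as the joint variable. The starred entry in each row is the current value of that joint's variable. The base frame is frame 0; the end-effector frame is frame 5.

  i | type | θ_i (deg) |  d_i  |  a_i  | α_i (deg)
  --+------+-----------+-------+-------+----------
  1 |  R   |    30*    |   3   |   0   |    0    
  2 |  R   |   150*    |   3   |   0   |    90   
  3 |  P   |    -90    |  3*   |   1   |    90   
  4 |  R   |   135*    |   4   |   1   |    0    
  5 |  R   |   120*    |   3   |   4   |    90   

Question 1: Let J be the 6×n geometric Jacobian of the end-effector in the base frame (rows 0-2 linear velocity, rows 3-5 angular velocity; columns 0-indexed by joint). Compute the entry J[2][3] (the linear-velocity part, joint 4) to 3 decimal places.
-3.157

axis z_3 = (1.0000,0.0000,-0.0000); lever o_n−o_3 = (7.0000,-3.1566,1.7424)
cross product → J_v[:, 3] = (-0.0000,-1.7424,-3.1566)
J_ω[:, 3] = z_3
entry J[2][3] = -3.1566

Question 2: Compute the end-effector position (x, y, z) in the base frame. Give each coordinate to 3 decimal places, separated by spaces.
7.000 -0.157 6.742

after link 1: o_1 = (0.0000, 0.0000, 3.0000)
after link 2: o_2 = (0.0000, 0.0000, 6.0000)
after link 3: o_3 = (-0.0000, 3.0000, 5.0000)
after link 4: o_4 = (4.0000, 3.7071, 5.7071)
after link 5: o_5 = (7.0000, -0.1566, 6.7424)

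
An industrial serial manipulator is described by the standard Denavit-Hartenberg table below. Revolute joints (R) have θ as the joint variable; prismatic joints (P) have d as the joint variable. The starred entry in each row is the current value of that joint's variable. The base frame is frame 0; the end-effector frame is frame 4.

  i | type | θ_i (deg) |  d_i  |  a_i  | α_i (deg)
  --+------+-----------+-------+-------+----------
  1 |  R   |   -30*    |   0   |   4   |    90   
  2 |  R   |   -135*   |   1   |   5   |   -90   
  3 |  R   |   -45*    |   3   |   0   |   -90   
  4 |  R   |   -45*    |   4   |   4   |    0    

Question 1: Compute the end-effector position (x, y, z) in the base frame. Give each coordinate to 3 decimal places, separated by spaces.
after link 1: o_1 = (3.4641, -2.0000, 0.0000)
after link 2: o_2 = (-0.0978, -1.0983, -3.5355)
after link 3: o_3 = (1.7394, -2.1589, -5.6569)
after link 4: o_4 = (0.9288, -0.7344, -11.0711)

0.929 -0.734 -11.071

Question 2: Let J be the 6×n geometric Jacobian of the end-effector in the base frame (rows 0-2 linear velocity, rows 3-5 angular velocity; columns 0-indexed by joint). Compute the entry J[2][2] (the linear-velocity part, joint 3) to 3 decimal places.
axis z_2 = (0.6124,-0.3536,-0.7071); lever o_n−o_2 = (1.0266,0.3639,-7.5355)
cross product → J_v[:, 2] = (2.9215,3.8886,0.5858)
J_ω[:, 2] = z_2
entry J[2][2] = 0.5858

0.586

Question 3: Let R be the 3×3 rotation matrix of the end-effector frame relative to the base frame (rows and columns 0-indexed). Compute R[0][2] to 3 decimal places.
End-effector z-axis (col 2 of R) = (-0.0795,0.8624,-0.5000)
R[0][2] = -0.0795

-0.079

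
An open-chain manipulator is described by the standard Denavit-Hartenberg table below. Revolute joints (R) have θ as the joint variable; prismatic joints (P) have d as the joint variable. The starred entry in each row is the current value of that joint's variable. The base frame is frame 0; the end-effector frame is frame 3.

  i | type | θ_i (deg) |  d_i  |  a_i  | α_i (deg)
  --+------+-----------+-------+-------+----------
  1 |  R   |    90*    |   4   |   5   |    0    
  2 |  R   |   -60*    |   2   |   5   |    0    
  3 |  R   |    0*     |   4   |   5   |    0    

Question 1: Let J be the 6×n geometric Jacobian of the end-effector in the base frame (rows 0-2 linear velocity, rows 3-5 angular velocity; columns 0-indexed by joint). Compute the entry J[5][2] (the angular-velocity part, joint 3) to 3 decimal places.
1.000

axis z_2 = (0.0000,0.0000,1.0000); lever o_n−o_2 = (4.3301,2.5000,4.0000)
cross product → J_v[:, 2] = (-2.5000,4.3301,0.0000)
J_ω[:, 2] = z_2
entry J[5][2] = 1.0000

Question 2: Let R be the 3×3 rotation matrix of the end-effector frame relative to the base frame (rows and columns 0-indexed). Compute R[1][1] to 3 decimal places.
0.866

End-effector y-axis (col 1 of R) = (-0.5000,0.8660,0.0000)
R[1][1] = 0.8660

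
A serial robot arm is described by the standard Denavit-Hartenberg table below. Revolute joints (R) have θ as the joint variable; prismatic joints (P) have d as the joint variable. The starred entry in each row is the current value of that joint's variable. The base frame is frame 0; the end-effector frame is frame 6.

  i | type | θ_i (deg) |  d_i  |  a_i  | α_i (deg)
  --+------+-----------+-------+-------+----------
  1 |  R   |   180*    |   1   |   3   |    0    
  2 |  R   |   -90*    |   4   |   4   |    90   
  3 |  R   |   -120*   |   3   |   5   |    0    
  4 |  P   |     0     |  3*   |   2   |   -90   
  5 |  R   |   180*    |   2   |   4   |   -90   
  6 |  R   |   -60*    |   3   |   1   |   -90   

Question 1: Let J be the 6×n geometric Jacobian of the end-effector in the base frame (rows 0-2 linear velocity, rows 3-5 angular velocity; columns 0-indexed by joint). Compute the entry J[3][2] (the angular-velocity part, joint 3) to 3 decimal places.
axis z_2 = (1.0000,-0.0000,0.0000); lever o_n−o_2 = (9.0000,1.2321,-3.5981)
cross product → J_v[:, 2] = (0.0000,3.5981,1.2321)
J_ω[:, 2] = z_2
entry J[3][2] = 1.0000

1.000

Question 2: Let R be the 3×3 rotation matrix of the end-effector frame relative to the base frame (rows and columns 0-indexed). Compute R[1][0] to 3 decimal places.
End-effector x-axis (col 0 of R) = (-0.0000,1.0000,0.0000)
R[1][0] = 1.0000

1.000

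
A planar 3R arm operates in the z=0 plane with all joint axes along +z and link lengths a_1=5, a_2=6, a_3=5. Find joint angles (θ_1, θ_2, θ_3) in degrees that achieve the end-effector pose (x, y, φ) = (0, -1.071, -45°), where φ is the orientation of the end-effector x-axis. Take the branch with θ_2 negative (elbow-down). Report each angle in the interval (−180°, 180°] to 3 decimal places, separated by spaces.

wrist centre = target − a_3·(cos φ, sin φ) = (-3.5355, 2.4645)
cos θ_2 = (18.5739−5²−6²)/(2·5·6) = -0.7071; θ_2 = -134.9995° (elbow-down)
β = atan2(2.4645,-3.5355) = 145.1206°; ψ = atan2(-4.2427,0.7574) = -79.8783°
θ_1 = β − ψ = 224.9989°
θ_3 = φ − θ_1 − θ_2 = -134.9994° (wrapped to (-180°,180°])

-135.001 -135.000 -134.999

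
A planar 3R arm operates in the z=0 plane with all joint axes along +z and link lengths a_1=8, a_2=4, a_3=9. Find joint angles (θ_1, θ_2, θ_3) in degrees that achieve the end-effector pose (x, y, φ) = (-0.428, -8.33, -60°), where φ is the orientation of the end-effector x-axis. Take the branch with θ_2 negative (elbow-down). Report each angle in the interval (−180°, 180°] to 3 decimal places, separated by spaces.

-150.003 -150.004 -119.993

wrist centre = target − a_3·(cos φ, sin φ) = (-4.9280, -0.5358)
cos θ_2 = (24.5722−8²−4²)/(2·8·4) = -0.8661; θ_2 = -150.0038° (elbow-down)
β = atan2(-0.5358,-4.9280) = -173.7952°; ψ = atan2(-1.9998,4.5358) = -23.7922°
θ_1 = β − ψ = -150.0030°
θ_3 = φ − θ_1 − θ_2 = -119.9931° (wrapped to (-180°,180°])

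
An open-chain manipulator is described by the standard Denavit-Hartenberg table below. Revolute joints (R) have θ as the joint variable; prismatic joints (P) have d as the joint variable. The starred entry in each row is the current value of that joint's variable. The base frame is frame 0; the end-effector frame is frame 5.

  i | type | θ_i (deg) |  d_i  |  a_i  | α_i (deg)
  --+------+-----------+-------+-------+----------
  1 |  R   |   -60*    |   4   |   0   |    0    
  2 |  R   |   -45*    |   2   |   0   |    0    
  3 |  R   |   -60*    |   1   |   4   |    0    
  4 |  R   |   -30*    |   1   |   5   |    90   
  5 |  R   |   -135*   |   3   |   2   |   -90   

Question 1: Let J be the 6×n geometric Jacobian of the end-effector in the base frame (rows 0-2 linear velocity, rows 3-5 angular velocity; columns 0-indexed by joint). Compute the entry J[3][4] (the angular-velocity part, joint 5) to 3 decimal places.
0.259

axis z_4 = (0.2588,0.9659,0.0000); lever o_n−o_4 = (2.1425,2.5318,-1.4142)
cross product → J_v[:, 4] = (-1.3660,0.3660,-1.4142)
J_ω[:, 4] = z_4
entry J[3][4] = 0.2588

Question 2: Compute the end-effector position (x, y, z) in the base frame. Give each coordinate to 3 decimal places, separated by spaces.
-6.551 2.791 6.586

after link 1: o_1 = (0.0000, 0.0000, 4.0000)
after link 2: o_2 = (0.0000, 0.0000, 6.0000)
after link 3: o_3 = (-3.8637, -1.0353, 7.0000)
after link 4: o_4 = (-8.6933, 0.2588, 8.0000)
after link 5: o_5 = (-6.5508, 2.7906, 6.5858)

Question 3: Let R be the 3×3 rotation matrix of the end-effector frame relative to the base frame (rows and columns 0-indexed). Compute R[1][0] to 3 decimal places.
-0.183

End-effector x-axis (col 0 of R) = (0.6830,-0.1830,-0.7071)
R[1][0] = -0.1830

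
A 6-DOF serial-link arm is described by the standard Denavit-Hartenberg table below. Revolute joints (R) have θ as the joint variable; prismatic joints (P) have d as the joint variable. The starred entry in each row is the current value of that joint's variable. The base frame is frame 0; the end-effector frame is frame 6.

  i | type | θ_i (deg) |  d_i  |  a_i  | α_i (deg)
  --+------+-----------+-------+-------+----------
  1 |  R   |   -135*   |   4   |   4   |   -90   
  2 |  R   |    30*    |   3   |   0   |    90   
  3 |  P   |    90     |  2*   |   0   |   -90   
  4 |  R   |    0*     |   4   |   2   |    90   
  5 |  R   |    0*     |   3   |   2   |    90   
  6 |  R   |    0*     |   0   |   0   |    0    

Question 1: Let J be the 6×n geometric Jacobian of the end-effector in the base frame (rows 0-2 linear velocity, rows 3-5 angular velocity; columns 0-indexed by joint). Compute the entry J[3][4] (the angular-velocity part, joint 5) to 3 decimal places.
axis z_4 = (-0.3536,-0.3536,0.8660); lever o_n−o_4 = (0.3536,-2.4749,2.5981)
cross product → J_v[:, 4] = (1.2247,1.2247,1.0000)
J_ω[:, 4] = z_4
entry J[3][4] = -0.3536

-0.354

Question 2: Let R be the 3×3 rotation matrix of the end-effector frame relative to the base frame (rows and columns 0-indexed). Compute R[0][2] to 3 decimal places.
-0.612

End-effector z-axis (col 2 of R) = (-0.6124,-0.6124,-0.5000)
R[0][2] = -0.6124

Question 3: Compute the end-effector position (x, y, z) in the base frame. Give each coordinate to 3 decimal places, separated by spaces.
after link 1: o_1 = (-2.8284, -2.8284, 4.0000)
after link 2: o_2 = (-0.7071, -4.9497, 4.0000)
after link 3: o_3 = (-1.4142, -5.6569, 5.7321)
after link 4: o_4 = (2.4495, -4.6216, 7.7321)
after link 5: o_5 = (2.8030, -7.0965, 10.3301)
after link 6: o_6 = (2.8030, -7.0965, 10.3301)

2.803 -7.096 10.330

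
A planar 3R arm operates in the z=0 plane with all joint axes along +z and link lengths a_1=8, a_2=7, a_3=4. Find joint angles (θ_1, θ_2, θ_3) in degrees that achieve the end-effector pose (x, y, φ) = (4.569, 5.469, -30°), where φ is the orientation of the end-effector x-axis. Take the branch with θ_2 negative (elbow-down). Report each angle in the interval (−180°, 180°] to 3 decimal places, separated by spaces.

wrist centre = target − a_3·(cos φ, sin φ) = (1.1049, 7.4690)
cos θ_2 = (57.0068−8²−7²)/(2·8·7) = -0.4999; θ_2 = -119.9960° (elbow-down)
β = atan2(7.4690,1.1049) = 81.5852°; ψ = atan2(-6.0624,4.5004) = -53.4118°
θ_1 = β − ψ = 134.9969°
θ_3 = φ − θ_1 − θ_2 = -45.0009° (wrapped to (-180°,180°])

134.997 -119.996 -45.001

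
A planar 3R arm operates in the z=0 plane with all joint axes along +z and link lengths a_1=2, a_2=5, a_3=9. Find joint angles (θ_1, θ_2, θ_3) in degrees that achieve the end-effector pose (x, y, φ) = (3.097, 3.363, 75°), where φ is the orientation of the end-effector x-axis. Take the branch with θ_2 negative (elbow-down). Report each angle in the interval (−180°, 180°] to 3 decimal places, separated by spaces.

-13.611 -89.995 178.606

wrist centre = target − a_3·(cos φ, sin φ) = (0.7676, -5.3303)
cos θ_2 = (29.0017−2²−5²)/(2·2·5) = 0.0001; θ_2 = -89.9951° (elbow-down)
β = atan2(-5.3303,0.7676) = -81.8051°; ψ = atan2(-5.0000,2.0004) = -68.1944°
θ_1 = β − ψ = -13.6107°
θ_3 = φ − θ_1 − θ_2 = 178.6058° (wrapped to (-180°,180°])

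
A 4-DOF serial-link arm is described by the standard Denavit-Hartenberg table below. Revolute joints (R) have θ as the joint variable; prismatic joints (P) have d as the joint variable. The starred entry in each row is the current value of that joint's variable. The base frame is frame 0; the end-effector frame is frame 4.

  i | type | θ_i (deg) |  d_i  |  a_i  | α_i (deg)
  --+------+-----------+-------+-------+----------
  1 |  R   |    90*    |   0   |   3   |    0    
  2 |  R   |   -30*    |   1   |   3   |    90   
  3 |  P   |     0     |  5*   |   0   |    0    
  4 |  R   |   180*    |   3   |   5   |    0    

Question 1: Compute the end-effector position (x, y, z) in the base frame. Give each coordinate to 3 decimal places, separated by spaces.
after link 1: o_1 = (0.0000, 3.0000, 0.0000)
after link 2: o_2 = (1.5000, 5.5981, 1.0000)
after link 3: o_3 = (5.8301, 3.0981, 1.0000)
after link 4: o_4 = (5.9282, -2.7321, 1.0000)

5.928 -2.732 1.000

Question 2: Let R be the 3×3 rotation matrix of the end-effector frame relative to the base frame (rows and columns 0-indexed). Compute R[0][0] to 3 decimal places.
-0.500

End-effector x-axis (col 0 of R) = (-0.5000,-0.8660,0.0000)
R[0][0] = -0.5000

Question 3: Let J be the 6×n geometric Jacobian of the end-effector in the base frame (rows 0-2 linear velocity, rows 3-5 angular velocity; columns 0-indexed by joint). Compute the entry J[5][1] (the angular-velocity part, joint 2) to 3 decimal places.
axis z_1 = (0.0000,0.0000,1.0000); lever o_n−o_1 = (5.9282,-5.7321,1.0000)
cross product → J_v[:, 1] = (5.7321,5.9282,-0.0000)
J_ω[:, 1] = z_1
entry J[5][1] = 1.0000

1.000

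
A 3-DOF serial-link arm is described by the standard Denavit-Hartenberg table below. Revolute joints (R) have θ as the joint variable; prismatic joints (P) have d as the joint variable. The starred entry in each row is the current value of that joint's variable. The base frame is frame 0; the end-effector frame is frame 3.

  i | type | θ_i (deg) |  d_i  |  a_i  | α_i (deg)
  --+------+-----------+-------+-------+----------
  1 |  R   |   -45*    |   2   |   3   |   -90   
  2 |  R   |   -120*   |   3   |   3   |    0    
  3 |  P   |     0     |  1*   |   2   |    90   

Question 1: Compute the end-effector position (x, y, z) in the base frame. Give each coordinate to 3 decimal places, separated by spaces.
3.182 2.475 6.330

after link 1: o_1 = (2.1213, -2.1213, 2.0000)
after link 2: o_2 = (3.1820, 1.0607, 4.5981)
after link 3: o_3 = (3.1820, 2.4749, 6.3301)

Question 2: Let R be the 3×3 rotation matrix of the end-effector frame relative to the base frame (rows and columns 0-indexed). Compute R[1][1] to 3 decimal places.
End-effector y-axis (col 1 of R) = (0.7071,0.7071,0.0000)
R[1][1] = 0.7071

0.707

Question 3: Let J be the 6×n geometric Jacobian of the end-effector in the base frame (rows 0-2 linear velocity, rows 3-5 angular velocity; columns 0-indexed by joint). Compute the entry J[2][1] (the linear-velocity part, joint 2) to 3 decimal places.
axis z_1 = (0.7071,0.7071,0.0000); lever o_n−o_1 = (1.0607,4.5962,4.3301)
cross product → J_v[:, 1] = (3.0619,-3.0619,2.5000)
J_ω[:, 1] = z_1
entry J[2][1] = 2.5000

2.500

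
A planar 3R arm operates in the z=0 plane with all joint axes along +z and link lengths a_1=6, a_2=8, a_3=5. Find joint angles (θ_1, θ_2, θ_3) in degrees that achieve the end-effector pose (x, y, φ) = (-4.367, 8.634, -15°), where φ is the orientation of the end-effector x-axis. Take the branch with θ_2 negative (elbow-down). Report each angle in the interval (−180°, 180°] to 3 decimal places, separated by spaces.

wrist centre = target − a_3·(cos φ, sin φ) = (-9.1966, 9.9281)
cos θ_2 = (183.1451−6²−8²)/(2·6·8) = 0.8661; θ_2 = -29.9921° (elbow-down)
β = atan2(9.9281,-9.1966) = 132.8097°; ψ = atan2(-3.9990,12.9288) = -17.1876°
θ_1 = β − ψ = 149.9972°
θ_3 = φ − θ_1 − θ_2 = -135.0051° (wrapped to (-180°,180°])

149.997 -29.992 -135.005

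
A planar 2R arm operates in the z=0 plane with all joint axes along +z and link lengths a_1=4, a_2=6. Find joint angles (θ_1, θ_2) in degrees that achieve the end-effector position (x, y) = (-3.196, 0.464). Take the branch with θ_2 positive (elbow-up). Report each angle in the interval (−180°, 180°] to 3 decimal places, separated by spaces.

cos θ_2 = (10.4297−4²−6²)/(2·4·6) = -0.8660; θ_2 = 150.0026° (elbow-up)
β = atan2(0.4640,-3.1960) = 171.7394°; ψ = atan2(2.9998,-1.1963) = 111.7418°
θ_1 = β − ψ = 59.9977°

59.998 150.003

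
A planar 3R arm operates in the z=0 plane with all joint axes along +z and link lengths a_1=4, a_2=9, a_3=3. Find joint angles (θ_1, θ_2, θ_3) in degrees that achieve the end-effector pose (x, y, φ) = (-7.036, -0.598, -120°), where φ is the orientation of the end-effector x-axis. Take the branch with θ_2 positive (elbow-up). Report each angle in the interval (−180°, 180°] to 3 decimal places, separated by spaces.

30.003 149.998 59.999

wrist centre = target − a_3·(cos φ, sin φ) = (-5.5360, 2.0001)
cos θ_2 = (34.6476−4²−9²)/(2·4·9) = -0.8660; θ_2 = 149.9977° (elbow-up)
β = atan2(2.0001,-5.5360) = 160.1359°; ψ = atan2(4.5003,-3.7940) = 130.1330°
θ_1 = β − ψ = 30.0029°
θ_3 = φ − θ_1 − θ_2 = 59.9994° (wrapped to (-180°,180°])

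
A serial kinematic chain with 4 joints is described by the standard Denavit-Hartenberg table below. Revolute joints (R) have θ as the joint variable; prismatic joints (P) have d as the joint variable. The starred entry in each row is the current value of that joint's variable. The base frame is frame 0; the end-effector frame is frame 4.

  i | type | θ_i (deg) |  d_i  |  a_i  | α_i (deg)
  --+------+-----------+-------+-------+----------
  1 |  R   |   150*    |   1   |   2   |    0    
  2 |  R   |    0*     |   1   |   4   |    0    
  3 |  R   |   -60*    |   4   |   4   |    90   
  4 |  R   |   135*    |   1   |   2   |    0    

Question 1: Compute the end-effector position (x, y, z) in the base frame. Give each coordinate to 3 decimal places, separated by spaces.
-4.196 5.586 7.414

after link 1: o_1 = (-1.7321, 1.0000, 1.0000)
after link 2: o_2 = (-5.1962, 3.0000, 2.0000)
after link 3: o_3 = (-5.1962, 7.0000, 6.0000)
after link 4: o_4 = (-4.1962, 5.5858, 7.4142)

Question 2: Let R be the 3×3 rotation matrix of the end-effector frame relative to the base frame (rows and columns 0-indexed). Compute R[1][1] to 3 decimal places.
-0.707

End-effector y-axis (col 1 of R) = (0.0000,-0.7071,-0.7071)
R[1][1] = -0.7071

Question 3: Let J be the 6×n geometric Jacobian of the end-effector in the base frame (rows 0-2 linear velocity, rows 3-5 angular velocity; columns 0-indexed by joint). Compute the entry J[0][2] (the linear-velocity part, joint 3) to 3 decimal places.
-2.586

axis z_2 = (0.0000,0.0000,1.0000); lever o_n−o_2 = (1.0000,2.5858,5.4142)
cross product → J_v[:, 2] = (-2.5858,1.0000,0.0000)
J_ω[:, 2] = z_2
entry J[0][2] = -2.5858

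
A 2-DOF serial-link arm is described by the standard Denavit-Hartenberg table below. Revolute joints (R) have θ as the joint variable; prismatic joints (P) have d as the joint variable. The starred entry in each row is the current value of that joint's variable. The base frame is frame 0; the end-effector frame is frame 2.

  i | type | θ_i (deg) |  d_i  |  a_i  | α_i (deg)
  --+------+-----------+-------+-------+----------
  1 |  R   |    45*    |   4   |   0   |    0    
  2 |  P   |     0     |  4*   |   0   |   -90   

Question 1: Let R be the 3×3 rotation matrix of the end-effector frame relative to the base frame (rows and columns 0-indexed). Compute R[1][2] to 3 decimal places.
0.707

End-effector z-axis (col 2 of R) = (-0.7071,0.7071,0.0000)
R[1][2] = 0.7071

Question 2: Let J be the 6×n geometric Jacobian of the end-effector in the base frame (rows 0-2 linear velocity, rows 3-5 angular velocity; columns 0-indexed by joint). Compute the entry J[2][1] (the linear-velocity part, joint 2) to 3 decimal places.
1.000

prismatic axis z_1 = (0.0000,0.0000,1.0000)
J_v[:, 1] = z_1; J_ω[:, 1] = (0,0,0)
entry J[2][1] = 1.0000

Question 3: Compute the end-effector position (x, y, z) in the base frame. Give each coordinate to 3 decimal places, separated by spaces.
0.000 0.000 8.000

after link 1: o_1 = (0.0000, 0.0000, 4.0000)
after link 2: o_2 = (0.0000, 0.0000, 8.0000)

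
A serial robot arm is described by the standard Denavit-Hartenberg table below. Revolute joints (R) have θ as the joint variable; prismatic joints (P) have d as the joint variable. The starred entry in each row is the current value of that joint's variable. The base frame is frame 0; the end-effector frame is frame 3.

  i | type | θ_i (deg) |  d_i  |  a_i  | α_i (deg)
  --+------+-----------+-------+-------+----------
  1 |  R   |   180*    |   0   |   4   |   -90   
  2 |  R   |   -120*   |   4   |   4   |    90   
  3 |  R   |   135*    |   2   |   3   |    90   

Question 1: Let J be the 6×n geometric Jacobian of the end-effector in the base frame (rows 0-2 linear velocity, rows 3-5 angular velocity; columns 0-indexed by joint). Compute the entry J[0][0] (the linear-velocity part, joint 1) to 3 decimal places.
6.121

axis z_0 = ẑ; lever o_n−o_0 = (-1.3286,-6.1213,0.6270)
cross product → J_v[:, 0] = (6.1213,-1.3286,0.0000)
J_ω[:, 0] = z_0
entry J[0][0] = 6.1213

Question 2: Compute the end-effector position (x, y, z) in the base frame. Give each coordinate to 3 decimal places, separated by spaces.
-1.329 -6.121 0.627

after link 1: o_1 = (-4.0000, 0.0000, 0.0000)
after link 2: o_2 = (-2.0000, -4.0000, 3.4641)
after link 3: o_3 = (-1.3286, -6.1213, 0.6270)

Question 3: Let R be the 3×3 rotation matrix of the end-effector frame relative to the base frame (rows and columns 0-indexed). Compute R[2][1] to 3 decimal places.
End-effector y-axis (col 1 of R) = (0.8660,-0.0000,-0.5000)
R[2][1] = -0.5000

-0.500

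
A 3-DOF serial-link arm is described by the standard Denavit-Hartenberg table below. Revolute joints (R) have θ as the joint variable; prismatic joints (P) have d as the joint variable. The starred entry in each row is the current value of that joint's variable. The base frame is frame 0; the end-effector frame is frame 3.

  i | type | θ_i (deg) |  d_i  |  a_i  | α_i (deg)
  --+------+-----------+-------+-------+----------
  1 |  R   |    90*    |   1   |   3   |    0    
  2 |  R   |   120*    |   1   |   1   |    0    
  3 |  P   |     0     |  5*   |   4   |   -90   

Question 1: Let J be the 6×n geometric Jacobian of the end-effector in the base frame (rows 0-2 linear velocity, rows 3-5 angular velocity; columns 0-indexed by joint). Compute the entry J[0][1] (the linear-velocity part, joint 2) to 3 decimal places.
2.500

axis z_1 = (0.0000,0.0000,1.0000); lever o_n−o_1 = (-4.3301,-2.5000,6.0000)
cross product → J_v[:, 1] = (2.5000,-4.3301,0.0000)
J_ω[:, 1] = z_1
entry J[0][1] = 2.5000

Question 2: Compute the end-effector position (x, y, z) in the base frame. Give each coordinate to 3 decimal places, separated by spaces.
after link 1: o_1 = (0.0000, 3.0000, 1.0000)
after link 2: o_2 = (-0.8660, 2.5000, 2.0000)
after link 3: o_3 = (-4.3301, 0.5000, 7.0000)

-4.330 0.500 7.000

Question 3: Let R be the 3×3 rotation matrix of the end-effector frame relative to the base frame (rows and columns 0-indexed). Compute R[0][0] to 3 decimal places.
End-effector x-axis (col 0 of R) = (-0.8660,-0.5000,0.0000)
R[0][0] = -0.8660

-0.866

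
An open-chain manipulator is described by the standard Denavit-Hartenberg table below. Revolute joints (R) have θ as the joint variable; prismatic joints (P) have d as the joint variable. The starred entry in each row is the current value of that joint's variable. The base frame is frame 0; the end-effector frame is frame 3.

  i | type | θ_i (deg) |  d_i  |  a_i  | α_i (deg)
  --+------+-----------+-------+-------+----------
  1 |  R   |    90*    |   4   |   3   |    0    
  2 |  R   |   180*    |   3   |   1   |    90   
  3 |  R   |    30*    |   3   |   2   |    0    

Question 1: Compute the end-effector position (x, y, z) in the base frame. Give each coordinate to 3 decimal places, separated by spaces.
after link 1: o_1 = (0.0000, 3.0000, 4.0000)
after link 2: o_2 = (-0.0000, 2.0000, 7.0000)
after link 3: o_3 = (-3.0000, 0.2679, 8.0000)

-3.000 0.268 8.000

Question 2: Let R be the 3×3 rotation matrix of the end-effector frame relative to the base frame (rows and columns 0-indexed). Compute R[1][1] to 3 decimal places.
End-effector y-axis (col 1 of R) = (0.0000,0.5000,0.8660)
R[1][1] = 0.5000

0.500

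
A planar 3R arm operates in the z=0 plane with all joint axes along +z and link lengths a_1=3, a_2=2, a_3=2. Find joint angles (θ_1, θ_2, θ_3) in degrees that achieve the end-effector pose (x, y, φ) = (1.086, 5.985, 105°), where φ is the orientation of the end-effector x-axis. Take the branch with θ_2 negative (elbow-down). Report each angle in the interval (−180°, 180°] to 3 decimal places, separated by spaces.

91.828 -60.002 73.174

wrist centre = target − a_3·(cos φ, sin φ) = (1.6036, 4.0531)
cos θ_2 = (18.9997−3²−2²)/(2·3·2) = 0.5000; θ_2 = -60.0018° (elbow-down)
β = atan2(4.0531,1.6036) = 68.4136°; ψ = atan2(-1.7321,3.9999) = -23.4139°
θ_1 = β − ψ = 91.8276°
θ_3 = φ − θ_1 − θ_2 = 73.1743° (wrapped to (-180°,180°])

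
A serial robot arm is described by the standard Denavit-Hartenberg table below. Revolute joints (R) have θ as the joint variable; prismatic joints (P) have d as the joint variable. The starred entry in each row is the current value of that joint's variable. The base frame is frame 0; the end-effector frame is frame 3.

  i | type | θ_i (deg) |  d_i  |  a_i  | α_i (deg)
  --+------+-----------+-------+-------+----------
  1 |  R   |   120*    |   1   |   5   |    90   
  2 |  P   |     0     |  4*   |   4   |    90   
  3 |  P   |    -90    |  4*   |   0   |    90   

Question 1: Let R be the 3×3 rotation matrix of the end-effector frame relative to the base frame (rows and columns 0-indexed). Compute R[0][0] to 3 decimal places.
End-effector x-axis (col 0 of R) = (-0.8660,-0.5000,-0.0000)
R[0][0] = -0.8660

-0.866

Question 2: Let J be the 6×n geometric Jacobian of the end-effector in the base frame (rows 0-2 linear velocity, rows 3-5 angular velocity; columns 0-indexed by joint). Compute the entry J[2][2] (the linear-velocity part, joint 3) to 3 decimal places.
-1.000

prismatic axis z_2 = (0.0000,0.0000,-1.0000)
J_v[:, 2] = z_2; J_ω[:, 2] = (0,0,0)
entry J[2][2] = -1.0000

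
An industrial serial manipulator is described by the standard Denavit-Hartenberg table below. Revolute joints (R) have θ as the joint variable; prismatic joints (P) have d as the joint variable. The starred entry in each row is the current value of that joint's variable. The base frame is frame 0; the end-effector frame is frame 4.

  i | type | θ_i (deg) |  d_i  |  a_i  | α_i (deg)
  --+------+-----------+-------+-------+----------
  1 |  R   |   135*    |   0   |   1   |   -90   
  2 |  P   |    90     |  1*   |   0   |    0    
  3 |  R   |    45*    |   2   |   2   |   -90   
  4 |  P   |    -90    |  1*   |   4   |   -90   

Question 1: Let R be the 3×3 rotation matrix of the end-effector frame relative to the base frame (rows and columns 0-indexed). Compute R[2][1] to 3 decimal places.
End-effector y-axis (col 1 of R) = (-0.5000,0.5000,-0.7071)
R[2][1] = -0.7071

-0.707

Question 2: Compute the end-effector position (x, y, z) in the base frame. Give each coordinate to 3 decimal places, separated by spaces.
-4.157 -5.743 -0.707

after link 1: o_1 = (-0.7071, 0.7071, 0.0000)
after link 2: o_2 = (-1.4142, 0.0000, 0.0000)
after link 3: o_3 = (-1.8284, -2.4142, -1.4142)
after link 4: o_4 = (-4.1569, -5.7426, -0.7071)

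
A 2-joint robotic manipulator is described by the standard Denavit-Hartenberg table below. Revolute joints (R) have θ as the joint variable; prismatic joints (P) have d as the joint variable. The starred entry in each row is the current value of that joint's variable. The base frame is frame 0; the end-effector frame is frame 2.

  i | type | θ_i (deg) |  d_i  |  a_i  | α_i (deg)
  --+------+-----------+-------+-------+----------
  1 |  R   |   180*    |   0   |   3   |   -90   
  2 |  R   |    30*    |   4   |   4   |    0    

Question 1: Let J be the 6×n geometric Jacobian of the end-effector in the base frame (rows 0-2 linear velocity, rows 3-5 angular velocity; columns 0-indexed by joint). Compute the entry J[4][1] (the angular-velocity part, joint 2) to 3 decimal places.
axis z_1 = (-0.0000,-1.0000,0.0000); lever o_n−o_1 = (-3.4641,-4.0000,-2.0000)
cross product → J_v[:, 1] = (2.0000,-0.0000,-3.4641)
J_ω[:, 1] = z_1
entry J[4][1] = -1.0000

-1.000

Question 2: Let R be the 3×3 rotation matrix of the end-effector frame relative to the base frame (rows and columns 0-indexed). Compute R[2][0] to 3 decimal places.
End-effector x-axis (col 0 of R) = (-0.8660,0.0000,-0.5000)
R[2][0] = -0.5000

-0.500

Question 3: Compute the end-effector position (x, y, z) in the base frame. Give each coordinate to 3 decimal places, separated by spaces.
-6.464 -4.000 -2.000

after link 1: o_1 = (-3.0000, 0.0000, 0.0000)
after link 2: o_2 = (-6.4641, -4.0000, -2.0000)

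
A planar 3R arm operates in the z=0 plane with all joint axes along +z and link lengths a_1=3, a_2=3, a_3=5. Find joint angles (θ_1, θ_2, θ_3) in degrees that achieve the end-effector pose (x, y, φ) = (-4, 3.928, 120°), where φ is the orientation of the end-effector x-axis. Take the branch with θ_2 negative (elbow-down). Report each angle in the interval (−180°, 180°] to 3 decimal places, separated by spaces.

-89.993 -149.999 -0.008

wrist centre = target − a_3·(cos φ, sin φ) = (-1.5000, -0.4021)
cos θ_2 = (2.4117−3²−3²)/(2·3·3) = -0.8660; θ_2 = -149.9990° (elbow-down)
β = atan2(-0.4021,-1.5000) = -164.9928°; ψ = atan2(-1.5000,0.4020) = -74.9995°
θ_1 = β − ψ = -89.9933°
θ_3 = φ − θ_1 − θ_2 = -0.0078° (wrapped to (-180°,180°])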